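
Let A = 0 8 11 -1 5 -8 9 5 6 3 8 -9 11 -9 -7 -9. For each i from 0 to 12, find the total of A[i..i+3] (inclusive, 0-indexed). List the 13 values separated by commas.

[0, 8, 11, -1] → sum 18
[8, 11, -1, 5] → sum 23
[11, -1, 5, -8] → sum 7
[-1, 5, -8, 9] → sum 5
[5, -8, 9, 5] → sum 11
[-8, 9, 5, 6] → sum 12
[9, 5, 6, 3] → sum 23
[5, 6, 3, 8] → sum 22
[6, 3, 8, -9] → sum 8
[3, 8, -9, 11] → sum 13
[8, -9, 11, -9] → sum 1
[-9, 11, -9, -7] → sum -14
[11, -9, -7, -9] → sum -14

18, 23, 7, 5, 11, 12, 23, 22, 8, 13, 1, -14, -14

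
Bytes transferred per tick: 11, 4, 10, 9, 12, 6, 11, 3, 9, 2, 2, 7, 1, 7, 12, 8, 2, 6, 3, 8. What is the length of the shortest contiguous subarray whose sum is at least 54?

Extend right; whenever the sum reaches 54, record the length and shrink from the left:
add 11: running sum 11 < 54
add 4: running sum 15 < 54
add 10: running sum 25 < 54
add 9: running sum 34 < 54
add 12: running sum 46 < 54
add 6: running sum 52 < 54
end 6: [11, 4, 10, 9, 12, 6, 11] sum 63, len 7
end 7: [4, 10, 9, 12, 6, 11, 3] sum 55, len 7
end 8: [10, 9, 12, 6, 11, 3, 9] sum 60, len 7
end 9: [10, 9, 12, 6, 11, 3, 9, 2] sum 62, len 8
end 10: [9, 12, 6, 11, 3, 9, 2, 2] sum 54, len 8
end 11: [9, 12, 6, 11, 3, 9, 2, 2, 7] sum 61, len 9
end 12: [9, 12, 6, 11, 3, 9, 2, 2, 7, 1] sum 62, len 10
end 13: [12, 6, 11, 3, 9, 2, 2, 7, 1, 7] sum 60, len 10
end 14: [11, 3, 9, 2, 2, 7, 1, 7, 12] sum 54, len 9
end 15: [11, 3, 9, 2, 2, 7, 1, 7, 12, 8] sum 62, len 10
end 16: [11, 3, 9, 2, 2, 7, 1, 7, 12, 8, 2] sum 64, len 11
end 17: [9, 2, 2, 7, 1, 7, 12, 8, 2, 6] sum 56, len 10
end 18: [9, 2, 2, 7, 1, 7, 12, 8, 2, 6, 3] sum 59, len 11
end 19: [7, 1, 7, 12, 8, 2, 6, 3, 8] sum 54, len 9
Shortest qualifying length: 7.

7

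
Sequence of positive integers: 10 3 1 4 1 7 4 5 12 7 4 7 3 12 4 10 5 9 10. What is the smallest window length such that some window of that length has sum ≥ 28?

Extend right; whenever the sum reaches 28, record the length and shrink from the left:
add 10: running sum 10 < 28
add 3: running sum 13 < 28
add 1: running sum 14 < 28
add 4: running sum 18 < 28
add 1: running sum 19 < 28
add 7: running sum 26 < 28
end 6: [10, 3, 1, 4, 1, 7, 4] sum 30, len 7
end 7: [10, 3, 1, 4, 1, 7, 4, 5] sum 35, len 8
end 8: [7, 4, 5, 12] sum 28, len 4
end 9: [4, 5, 12, 7] sum 28, len 4
end 10: [5, 12, 7, 4] sum 28, len 4
end 11: [12, 7, 4, 7] sum 30, len 4
end 12: [12, 7, 4, 7, 3] sum 33, len 5
end 13: [7, 4, 7, 3, 12] sum 33, len 5
end 14: [4, 7, 3, 12, 4] sum 30, len 5
end 15: [3, 12, 4, 10] sum 29, len 4
end 16: [12, 4, 10, 5] sum 31, len 4
end 17: [4, 10, 5, 9] sum 28, len 4
end 18: [10, 5, 9, 10] sum 34, len 4
Shortest qualifying length: 4.

4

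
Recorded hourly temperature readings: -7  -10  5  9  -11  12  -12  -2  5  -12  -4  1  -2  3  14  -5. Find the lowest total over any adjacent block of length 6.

-24

Each size-6 window and its sum:
(-7, -10, 5, 9, -11, 12) → sum -2
(-10, 5, 9, -11, 12, -12) → sum -7
(5, 9, -11, 12, -12, -2) → sum 1
(9, -11, 12, -12, -2, 5) → sum 1
(-11, 12, -12, -2, 5, -12) → sum -20
(12, -12, -2, 5, -12, -4) → sum -13
(-12, -2, 5, -12, -4, 1) → sum -24
(-2, 5, -12, -4, 1, -2) → sum -14
(5, -12, -4, 1, -2, 3) → sum -9
(-12, -4, 1, -2, 3, 14) → sum 0
(-4, 1, -2, 3, 14, -5) → sum 7
Lowest of these is -24.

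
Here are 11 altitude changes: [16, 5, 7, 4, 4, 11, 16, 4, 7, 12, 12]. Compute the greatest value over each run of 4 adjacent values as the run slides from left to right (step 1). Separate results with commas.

16, 7, 11, 16, 16, 16, 16, 12

Sliding a size-4 window across the 11 values:
(16, 5, 7, 4) → max 16
(5, 7, 4, 4) → max 7
(7, 4, 4, 11) → max 11
(4, 4, 11, 16) → max 16
(4, 11, 16, 4) → max 16
(11, 16, 4, 7) → max 16
(16, 4, 7, 12) → max 16
(4, 7, 12, 12) → max 12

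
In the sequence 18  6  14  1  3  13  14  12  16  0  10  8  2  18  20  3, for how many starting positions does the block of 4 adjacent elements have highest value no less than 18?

4

18 6 14 1 → max 18  ≥ 18 ✓
6 14 1 3 → max 14
14 1 3 13 → max 14
1 3 13 14 → max 14
3 13 14 12 → max 14
13 14 12 16 → max 16
14 12 16 0 → max 16
12 16 0 10 → max 16
16 0 10 8 → max 16
0 10 8 2 → max 10
10 8 2 18 → max 18  ≥ 18 ✓
8 2 18 20 → max 20  ≥ 18 ✓
2 18 20 3 → max 20  ≥ 18 ✓
4 windows satisfy the condition.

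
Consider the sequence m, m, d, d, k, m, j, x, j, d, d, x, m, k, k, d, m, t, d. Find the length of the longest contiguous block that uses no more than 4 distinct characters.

Extend right; when distinct count exceeds 4, shrink from the left:
add m: window [m] (1 distinct), len 1
add m: window [m, m] (1 distinct), len 2
add d: window [m, m, d] (2 distinct), len 3
add d: window [m, m, d, d] (2 distinct), len 4
add k: window [m, m, d, d, k] (3 distinct), len 5
add m: window [m, m, d, d, k, m] (3 distinct), len 6
add j: window [m, m, d, d, k, m, j] (4 distinct), len 7
add x: window [k, m, j, x] (4 distinct), len 4
add j: window [k, m, j, x, j] (4 distinct), len 5
add d: window [m, j, x, j, d] (4 distinct), len 5
add d: window [m, j, x, j, d, d] (4 distinct), len 6
add x: window [m, j, x, j, d, d, x] (4 distinct), len 7
add m: window [m, j, x, j, d, d, x, m] (4 distinct), len 8
add k: window [d, d, x, m, k] (4 distinct), len 5
add k: window [d, d, x, m, k, k] (4 distinct), len 6
add d: window [d, d, x, m, k, k, d] (4 distinct), len 7
add m: window [d, d, x, m, k, k, d, m] (4 distinct), len 8
add t: window [m, k, k, d, m, t] (4 distinct), len 6
add d: window [m, k, k, d, m, t, d] (4 distinct), len 7
Longest length with ≤4 distinct: 8.

8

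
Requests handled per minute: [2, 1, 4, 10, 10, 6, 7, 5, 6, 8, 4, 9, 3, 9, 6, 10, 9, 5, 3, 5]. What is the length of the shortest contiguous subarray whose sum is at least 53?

8

Extend right; whenever the sum reaches 53, record the length and shrink from the left:
add 2: running sum 2 < 53
add 1: running sum 3 < 53
add 4: running sum 7 < 53
add 10: running sum 17 < 53
add 10: running sum 27 < 53
add 6: running sum 33 < 53
add 7: running sum 40 < 53
add 5: running sum 45 < 53
add 6: running sum 51 < 53
add 8: shortest ending here [4, 10, 10, 6, 7, 5, 6, 8] sum 56, len 8
add 4: shortest ending here [10, 10, 6, 7, 5, 6, 8, 4] sum 56, len 8
add 9: shortest ending here [10, 6, 7, 5, 6, 8, 4, 9] sum 55, len 8
add 3: shortest ending here [10, 6, 7, 5, 6, 8, 4, 9, 3] sum 58, len 9
add 9: shortest ending here [6, 7, 5, 6, 8, 4, 9, 3, 9] sum 57, len 9
add 6: shortest ending here [7, 5, 6, 8, 4, 9, 3, 9, 6] sum 57, len 9
add 10: shortest ending here [6, 8, 4, 9, 3, 9, 6, 10] sum 55, len 8
add 9: shortest ending here [8, 4, 9, 3, 9, 6, 10, 9] sum 58, len 8
add 5: shortest ending here [4, 9, 3, 9, 6, 10, 9, 5] sum 55, len 8
add 3: shortest ending here [9, 3, 9, 6, 10, 9, 5, 3] sum 54, len 8
add 5: shortest ending here [9, 3, 9, 6, 10, 9, 5, 3, 5] sum 59, len 9
Shortest qualifying length: 8.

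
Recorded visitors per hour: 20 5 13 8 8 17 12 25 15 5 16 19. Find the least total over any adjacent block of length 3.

Each size-3 window and its sum:
20 5 13 → sum 38
5 13 8 → sum 26
13 8 8 → sum 29
8 8 17 → sum 33
8 17 12 → sum 37
17 12 25 → sum 54
12 25 15 → sum 52
25 15 5 → sum 45
15 5 16 → sum 36
5 16 19 → sum 40
Least of these is 26.

26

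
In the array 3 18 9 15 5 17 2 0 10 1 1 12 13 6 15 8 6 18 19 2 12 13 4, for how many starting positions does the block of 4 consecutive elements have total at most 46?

(3, 18, 9, 15) → sum 45  ≤ 46 ✓
(18, 9, 15, 5) → sum 47
(9, 15, 5, 17) → sum 46  ≤ 46 ✓
(15, 5, 17, 2) → sum 39  ≤ 46 ✓
(5, 17, 2, 0) → sum 24  ≤ 46 ✓
(17, 2, 0, 10) → sum 29  ≤ 46 ✓
(2, 0, 10, 1) → sum 13  ≤ 46 ✓
(0, 10, 1, 1) → sum 12  ≤ 46 ✓
(10, 1, 1, 12) → sum 24  ≤ 46 ✓
(1, 1, 12, 13) → sum 27  ≤ 46 ✓
(1, 12, 13, 6) → sum 32  ≤ 46 ✓
(12, 13, 6, 15) → sum 46  ≤ 46 ✓
(13, 6, 15, 8) → sum 42  ≤ 46 ✓
(6, 15, 8, 6) → sum 35  ≤ 46 ✓
(15, 8, 6, 18) → sum 47
(8, 6, 18, 19) → sum 51
(6, 18, 19, 2) → sum 45  ≤ 46 ✓
(18, 19, 2, 12) → sum 51
(19, 2, 12, 13) → sum 46  ≤ 46 ✓
(2, 12, 13, 4) → sum 31  ≤ 46 ✓
16 windows satisfy the condition.

16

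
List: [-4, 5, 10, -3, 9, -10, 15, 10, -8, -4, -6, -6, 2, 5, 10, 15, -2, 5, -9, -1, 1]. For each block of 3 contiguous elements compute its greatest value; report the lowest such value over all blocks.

-4

[-4, 5, 10] → max 10
[5, 10, -3] → max 10
[10, -3, 9] → max 10
[-3, 9, -10] → max 9
[9, -10, 15] → max 15
[-10, 15, 10] → max 15
[15, 10, -8] → max 15
[10, -8, -4] → max 10
[-8, -4, -6] → max -4
[-4, -6, -6] → max -4
[-6, -6, 2] → max 2
[-6, 2, 5] → max 5
[2, 5, 10] → max 10
[5, 10, 15] → max 15
[10, 15, -2] → max 15
[15, -2, 5] → max 15
[-2, 5, -9] → max 5
[5, -9, -1] → max 5
[-9, -1, 1] → max 1
Lowest of these is -4.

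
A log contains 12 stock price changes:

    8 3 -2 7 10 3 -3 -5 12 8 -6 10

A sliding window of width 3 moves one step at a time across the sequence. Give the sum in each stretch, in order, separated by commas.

Sliding a size-3 window across the 12 values:
8 3 -2 → sum 9
3 -2 7 → sum 8
-2 7 10 → sum 15
7 10 3 → sum 20
10 3 -3 → sum 10
3 -3 -5 → sum -5
-3 -5 12 → sum 4
-5 12 8 → sum 15
12 8 -6 → sum 14
8 -6 10 → sum 12

9, 8, 15, 20, 10, -5, 4, 15, 14, 12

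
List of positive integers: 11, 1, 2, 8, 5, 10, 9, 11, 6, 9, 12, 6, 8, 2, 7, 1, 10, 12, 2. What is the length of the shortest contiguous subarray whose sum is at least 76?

9

add 11: running sum 11 < 76
add 1: running sum 12 < 76
add 2: running sum 14 < 76
add 8: running sum 22 < 76
add 5: running sum 27 < 76
add 10: running sum 37 < 76
add 9: running sum 46 < 76
add 11: running sum 57 < 76
add 6: running sum 63 < 76
add 9: running sum 72 < 76
end 10: [11, 1, 2, 8, 5, 10, 9, 11, 6, 9, 12] sum 84, len 11
end 11: [8, 5, 10, 9, 11, 6, 9, 12, 6] sum 76, len 9
end 12: [5, 10, 9, 11, 6, 9, 12, 6, 8] sum 76, len 9
end 13: [5, 10, 9, 11, 6, 9, 12, 6, 8, 2] sum 78, len 10
end 14: [10, 9, 11, 6, 9, 12, 6, 8, 2, 7] sum 80, len 10
end 15: [10, 9, 11, 6, 9, 12, 6, 8, 2, 7, 1] sum 81, len 11
end 16: [9, 11, 6, 9, 12, 6, 8, 2, 7, 1, 10] sum 81, len 11
end 17: [11, 6, 9, 12, 6, 8, 2, 7, 1, 10, 12] sum 84, len 11
end 18: [11, 6, 9, 12, 6, 8, 2, 7, 1, 10, 12, 2] sum 86, len 12
Shortest qualifying length: 9.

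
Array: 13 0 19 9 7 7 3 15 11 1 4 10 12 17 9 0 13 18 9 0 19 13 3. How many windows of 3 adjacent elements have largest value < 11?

3

[13, 0, 19] → max 19
[0, 19, 9] → max 19
[19, 9, 7] → max 19
[9, 7, 7] → max 9  < 11 ✓
[7, 7, 3] → max 7  < 11 ✓
[7, 3, 15] → max 15
[3, 15, 11] → max 15
[15, 11, 1] → max 15
[11, 1, 4] → max 11
[1, 4, 10] → max 10  < 11 ✓
[4, 10, 12] → max 12
[10, 12, 17] → max 17
[12, 17, 9] → max 17
[17, 9, 0] → max 17
[9, 0, 13] → max 13
[0, 13, 18] → max 18
[13, 18, 9] → max 18
[18, 9, 0] → max 18
[9, 0, 19] → max 19
[0, 19, 13] → max 19
[19, 13, 3] → max 19
3 windows satisfy the condition.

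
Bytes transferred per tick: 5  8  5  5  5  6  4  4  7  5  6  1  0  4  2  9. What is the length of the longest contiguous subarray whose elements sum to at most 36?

9

[5] sum 5 len 1
[5, 8] sum 13 len 2
[5, 8, 5] sum 18 len 3
[5, 8, 5, 5] sum 23 len 4
[5, 8, 5, 5, 5] sum 28 len 5
[5, 8, 5, 5, 5, 6] sum 34 len 6
[8, 5, 5, 5, 6, 4] sum 33 len 6
[5, 5, 5, 6, 4, 4] sum 29 len 6
[5, 5, 5, 6, 4, 4, 7] sum 36 len 7
[5, 5, 6, 4, 4, 7, 5] sum 36 len 7
[6, 4, 4, 7, 5, 6] sum 32 len 6
[6, 4, 4, 7, 5, 6, 1] sum 33 len 7
[6, 4, 4, 7, 5, 6, 1, 0] sum 33 len 8
[4, 4, 7, 5, 6, 1, 0, 4] sum 31 len 8
[4, 4, 7, 5, 6, 1, 0, 4, 2] sum 33 len 9
[7, 5, 6, 1, 0, 4, 2, 9] sum 34 len 8
Longest length seen: 9.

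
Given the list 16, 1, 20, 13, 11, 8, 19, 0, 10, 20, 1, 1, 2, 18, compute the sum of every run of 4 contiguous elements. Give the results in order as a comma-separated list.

50, 45, 52, 51, 38, 37, 49, 31, 32, 24, 22

16 1 20 13 → sum 50
1 20 13 11 → sum 45
20 13 11 8 → sum 52
13 11 8 19 → sum 51
11 8 19 0 → sum 38
8 19 0 10 → sum 37
19 0 10 20 → sum 49
0 10 20 1 → sum 31
10 20 1 1 → sum 32
20 1 1 2 → sum 24
1 1 2 18 → sum 22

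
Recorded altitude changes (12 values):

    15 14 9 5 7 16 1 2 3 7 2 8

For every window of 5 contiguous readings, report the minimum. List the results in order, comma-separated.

Sliding a size-5 window across the 12 values:
[15, 14, 9, 5, 7] → min 5
[14, 9, 5, 7, 16] → min 5
[9, 5, 7, 16, 1] → min 1
[5, 7, 16, 1, 2] → min 1
[7, 16, 1, 2, 3] → min 1
[16, 1, 2, 3, 7] → min 1
[1, 2, 3, 7, 2] → min 1
[2, 3, 7, 2, 8] → min 2

5, 5, 1, 1, 1, 1, 1, 2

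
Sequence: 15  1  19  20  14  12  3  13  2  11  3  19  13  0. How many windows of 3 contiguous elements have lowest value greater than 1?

9

(15, 1, 19) → min 1
(1, 19, 20) → min 1
(19, 20, 14) → min 14  > 1 ✓
(20, 14, 12) → min 12  > 1 ✓
(14, 12, 3) → min 3  > 1 ✓
(12, 3, 13) → min 3  > 1 ✓
(3, 13, 2) → min 2  > 1 ✓
(13, 2, 11) → min 2  > 1 ✓
(2, 11, 3) → min 2  > 1 ✓
(11, 3, 19) → min 3  > 1 ✓
(3, 19, 13) → min 3  > 1 ✓
(19, 13, 0) → min 0
9 windows satisfy the condition.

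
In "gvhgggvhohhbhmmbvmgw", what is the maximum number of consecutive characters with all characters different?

5

[g] len 1
[g, v] len 2
[g, v, h] len 3
[v, h, g] len 3
[g] len 1
[g] len 1
[g, v] len 2
[g, v, h] len 3
[g, v, h, o] len 4
[o, h] len 2
[h] len 1
[h, b] len 2
[b, h] len 2
[b, h, m] len 3
[m] len 1
[m, b] len 2
[m, b, v] len 3
[b, v, m] len 3
[b, v, m, g] len 4
[b, v, m, g, w] len 5
Longest all-distinct length: 5.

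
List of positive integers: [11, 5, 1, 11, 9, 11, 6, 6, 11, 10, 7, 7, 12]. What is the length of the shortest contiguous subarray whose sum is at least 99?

13

add 11: running sum 11 < 99
add 5: running sum 16 < 99
add 1: running sum 17 < 99
add 11: running sum 28 < 99
add 9: running sum 37 < 99
add 11: running sum 48 < 99
add 6: running sum 54 < 99
add 6: running sum 60 < 99
add 11: running sum 71 < 99
add 10: running sum 81 < 99
add 7: running sum 88 < 99
add 7: running sum 95 < 99
add 12: shortest ending here [11, 5, 1, 11, 9, 11, 6, 6, 11, 10, 7, 7, 12] sum 107, len 13
Shortest qualifying length: 13.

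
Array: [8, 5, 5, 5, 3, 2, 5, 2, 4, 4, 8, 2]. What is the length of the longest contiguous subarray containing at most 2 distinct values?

[8] 1 distinct, len 1
[8, 5] 2 distinct, len 2
[8, 5, 5] 2 distinct, len 3
[8, 5, 5, 5] 2 distinct, len 4
[5, 5, 5, 3] 2 distinct, len 4
[3, 2] 2 distinct, len 2
[2, 5] 2 distinct, len 2
[2, 5, 2] 2 distinct, len 3
[2, 4] 2 distinct, len 2
[2, 4, 4] 2 distinct, len 3
[4, 4, 8] 2 distinct, len 3
[8, 2] 2 distinct, len 2
Longest length with ≤2 distinct: 4.

4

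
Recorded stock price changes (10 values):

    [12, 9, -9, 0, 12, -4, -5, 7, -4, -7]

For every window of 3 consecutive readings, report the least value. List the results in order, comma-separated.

-9, -9, -9, -4, -5, -5, -5, -7

(12, 9, -9) → min -9
(9, -9, 0) → min -9
(-9, 0, 12) → min -9
(0, 12, -4) → min -4
(12, -4, -5) → min -5
(-4, -5, 7) → min -5
(-5, 7, -4) → min -5
(7, -4, -7) → min -7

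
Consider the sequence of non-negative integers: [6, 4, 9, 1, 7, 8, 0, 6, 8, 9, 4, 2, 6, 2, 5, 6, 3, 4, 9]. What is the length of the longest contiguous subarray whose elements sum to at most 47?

Extend to the right; shrink from the left whenever the sum exceeds 47:
add 6: [6] sum 6, len 1
add 4: [6, 4] sum 10, len 2
add 9: [6, 4, 9] sum 19, len 3
add 1: [6, 4, 9, 1] sum 20, len 4
add 7: [6, 4, 9, 1, 7] sum 27, len 5
add 8: [6, 4, 9, 1, 7, 8] sum 35, len 6
add 0: [6, 4, 9, 1, 7, 8, 0] sum 35, len 7
add 6: [6, 4, 9, 1, 7, 8, 0, 6] sum 41, len 8
add 8: [4, 9, 1, 7, 8, 0, 6, 8] sum 43, len 8
add 9: [1, 7, 8, 0, 6, 8, 9] sum 39, len 7
add 4: [1, 7, 8, 0, 6, 8, 9, 4] sum 43, len 8
add 2: [1, 7, 8, 0, 6, 8, 9, 4, 2] sum 45, len 9
add 6: [8, 0, 6, 8, 9, 4, 2, 6] sum 43, len 8
add 2: [8, 0, 6, 8, 9, 4, 2, 6, 2] sum 45, len 9
add 5: [0, 6, 8, 9, 4, 2, 6, 2, 5] sum 42, len 9
add 6: [8, 9, 4, 2, 6, 2, 5, 6] sum 42, len 8
add 3: [8, 9, 4, 2, 6, 2, 5, 6, 3] sum 45, len 9
add 4: [9, 4, 2, 6, 2, 5, 6, 3, 4] sum 41, len 9
add 9: [4, 2, 6, 2, 5, 6, 3, 4, 9] sum 41, len 9
Longest length seen: 9.

9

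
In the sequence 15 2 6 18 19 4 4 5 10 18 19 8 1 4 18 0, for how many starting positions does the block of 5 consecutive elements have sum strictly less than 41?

(15, 2, 6, 18, 19) → sum 60
(2, 6, 18, 19, 4) → sum 49
(6, 18, 19, 4, 4) → sum 51
(18, 19, 4, 4, 5) → sum 50
(19, 4, 4, 5, 10) → sum 42
(4, 4, 5, 10, 18) → sum 41
(4, 5, 10, 18, 19) → sum 56
(5, 10, 18, 19, 8) → sum 60
(10, 18, 19, 8, 1) → sum 56
(18, 19, 8, 1, 4) → sum 50
(19, 8, 1, 4, 18) → sum 50
(8, 1, 4, 18, 0) → sum 31  < 41 ✓
1 window satisfy the condition.

1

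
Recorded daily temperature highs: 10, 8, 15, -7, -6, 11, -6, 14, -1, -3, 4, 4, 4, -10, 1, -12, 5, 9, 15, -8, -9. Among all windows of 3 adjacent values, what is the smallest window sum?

Window sums for each of the 19 positions:
[10, 8, 15] → sum 33
[8, 15, -7] → sum 16
[15, -7, -6] → sum 2
[-7, -6, 11] → sum -2
[-6, 11, -6] → sum -1
[11, -6, 14] → sum 19
[-6, 14, -1] → sum 7
[14, -1, -3] → sum 10
[-1, -3, 4] → sum 0
[-3, 4, 4] → sum 5
[4, 4, 4] → sum 12
[4, 4, -10] → sum -2
[4, -10, 1] → sum -5
[-10, 1, -12] → sum -21
[1, -12, 5] → sum -6
[-12, 5, 9] → sum 2
[5, 9, 15] → sum 29
[9, 15, -8] → sum 16
[15, -8, -9] → sum -2
Smallest of these is -21.

-21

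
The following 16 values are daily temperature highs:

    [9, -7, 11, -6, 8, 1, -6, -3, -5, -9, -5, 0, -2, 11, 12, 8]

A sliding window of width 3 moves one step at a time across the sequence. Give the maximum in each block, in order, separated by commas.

11, 11, 11, 8, 8, 1, -3, -3, -5, 0, 0, 11, 12, 12

(9, -7, 11) → max 11
(-7, 11, -6) → max 11
(11, -6, 8) → max 11
(-6, 8, 1) → max 8
(8, 1, -6) → max 8
(1, -6, -3) → max 1
(-6, -3, -5) → max -3
(-3, -5, -9) → max -3
(-5, -9, -5) → max -5
(-9, -5, 0) → max 0
(-5, 0, -2) → max 0
(0, -2, 11) → max 11
(-2, 11, 12) → max 12
(11, 12, 8) → max 12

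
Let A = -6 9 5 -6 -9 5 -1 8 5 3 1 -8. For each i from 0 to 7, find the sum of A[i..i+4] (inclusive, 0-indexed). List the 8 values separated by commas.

-7, 4, -6, -3, 8, 20, 16, 9

-6 9 5 -6 -9 → sum -7
9 5 -6 -9 5 → sum 4
5 -6 -9 5 -1 → sum -6
-6 -9 5 -1 8 → sum -3
-9 5 -1 8 5 → sum 8
5 -1 8 5 3 → sum 20
-1 8 5 3 1 → sum 16
8 5 3 1 -8 → sum 9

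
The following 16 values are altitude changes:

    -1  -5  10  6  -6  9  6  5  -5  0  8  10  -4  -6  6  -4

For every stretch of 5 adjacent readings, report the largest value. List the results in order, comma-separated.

10, 10, 10, 9, 9, 9, 8, 10, 10, 10, 10, 10

-1 -5 10 6 -6 → max 10
-5 10 6 -6 9 → max 10
10 6 -6 9 6 → max 10
6 -6 9 6 5 → max 9
-6 9 6 5 -5 → max 9
9 6 5 -5 0 → max 9
6 5 -5 0 8 → max 8
5 -5 0 8 10 → max 10
-5 0 8 10 -4 → max 10
0 8 10 -4 -6 → max 10
8 10 -4 -6 6 → max 10
10 -4 -6 6 -4 → max 10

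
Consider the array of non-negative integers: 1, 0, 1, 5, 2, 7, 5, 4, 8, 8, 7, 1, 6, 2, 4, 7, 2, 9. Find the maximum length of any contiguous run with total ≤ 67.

→ 1: sum 1, len 1
→ 0: sum 1, len 2
→ 1: sum 2, len 3
→ 5: sum 7, len 4
→ 2: sum 9, len 5
→ 7: sum 16, len 6
→ 5: sum 21, len 7
→ 4: sum 25, len 8
→ 8: sum 33, len 9
→ 8: sum 41, len 10
→ 7: sum 48, len 11
→ 1: sum 49, len 12
→ 6: sum 55, len 13
→ 2: sum 57, len 14
→ 4: sum 61, len 15
→ 7 (dropped 1): sum 67, len 15
→ 2 (dropped 0, 1, 5): sum 63, len 13
→ 9 (dropped 2, 7): sum 63, len 12
Longest length seen: 15.

15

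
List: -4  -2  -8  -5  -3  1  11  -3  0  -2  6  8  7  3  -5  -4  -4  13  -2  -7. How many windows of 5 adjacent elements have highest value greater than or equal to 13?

3

(-4, -2, -8, -5, -3) → max -2
(-2, -8, -5, -3, 1) → max 1
(-8, -5, -3, 1, 11) → max 11
(-5, -3, 1, 11, -3) → max 11
(-3, 1, 11, -3, 0) → max 11
(1, 11, -3, 0, -2) → max 11
(11, -3, 0, -2, 6) → max 11
(-3, 0, -2, 6, 8) → max 8
(0, -2, 6, 8, 7) → max 8
(-2, 6, 8, 7, 3) → max 8
(6, 8, 7, 3, -5) → max 8
(8, 7, 3, -5, -4) → max 8
(7, 3, -5, -4, -4) → max 7
(3, -5, -4, -4, 13) → max 13  ≥ 13 ✓
(-5, -4, -4, 13, -2) → max 13  ≥ 13 ✓
(-4, -4, 13, -2, -7) → max 13  ≥ 13 ✓
3 windows satisfy the condition.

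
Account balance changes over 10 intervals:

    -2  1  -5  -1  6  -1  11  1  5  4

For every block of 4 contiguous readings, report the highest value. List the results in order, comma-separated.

Sliding a size-4 window across the 10 values:
[-2, 1, -5, -1] → max 1
[1, -5, -1, 6] → max 6
[-5, -1, 6, -1] → max 6
[-1, 6, -1, 11] → max 11
[6, -1, 11, 1] → max 11
[-1, 11, 1, 5] → max 11
[11, 1, 5, 4] → max 11

1, 6, 6, 11, 11, 11, 11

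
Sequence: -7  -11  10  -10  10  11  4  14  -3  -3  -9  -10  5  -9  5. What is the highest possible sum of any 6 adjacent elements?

(-7, -11, 10, -10, 10, 11) → sum 3
(-11, 10, -10, 10, 11, 4) → sum 14
(10, -10, 10, 11, 4, 14) → sum 39
(-10, 10, 11, 4, 14, -3) → sum 26
(10, 11, 4, 14, -3, -3) → sum 33
(11, 4, 14, -3, -3, -9) → sum 14
(4, 14, -3, -3, -9, -10) → sum -7
(14, -3, -3, -9, -10, 5) → sum -6
(-3, -3, -9, -10, 5, -9) → sum -29
(-3, -9, -10, 5, -9, 5) → sum -21
Highest of these is 39.

39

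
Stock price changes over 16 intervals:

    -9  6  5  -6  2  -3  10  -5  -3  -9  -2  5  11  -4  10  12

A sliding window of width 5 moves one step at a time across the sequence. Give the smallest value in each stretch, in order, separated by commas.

-9, -6, -6, -6, -5, -9, -9, -9, -9, -9, -4, -4

-9 6 5 -6 2 → min -9
6 5 -6 2 -3 → min -6
5 -6 2 -3 10 → min -6
-6 2 -3 10 -5 → min -6
2 -3 10 -5 -3 → min -5
-3 10 -5 -3 -9 → min -9
10 -5 -3 -9 -2 → min -9
-5 -3 -9 -2 5 → min -9
-3 -9 -2 5 11 → min -9
-9 -2 5 11 -4 → min -9
-2 5 11 -4 10 → min -4
5 11 -4 10 12 → min -4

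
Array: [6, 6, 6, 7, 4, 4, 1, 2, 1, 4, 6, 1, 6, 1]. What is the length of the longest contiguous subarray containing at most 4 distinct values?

add 6: window [6] (1 distinct), len 1
add 6: window [6, 6] (1 distinct), len 2
add 6: window [6, 6, 6] (1 distinct), len 3
add 7: window [6, 6, 6, 7] (2 distinct), len 4
add 4: window [6, 6, 6, 7, 4] (3 distinct), len 5
add 4: window [6, 6, 6, 7, 4, 4] (3 distinct), len 6
add 1: window [6, 6, 6, 7, 4, 4, 1] (4 distinct), len 7
add 2: window [7, 4, 4, 1, 2] (4 distinct), len 5
add 1: window [7, 4, 4, 1, 2, 1] (4 distinct), len 6
add 4: window [7, 4, 4, 1, 2, 1, 4] (4 distinct), len 7
add 6: window [4, 4, 1, 2, 1, 4, 6] (4 distinct), len 7
add 1: window [4, 4, 1, 2, 1, 4, 6, 1] (4 distinct), len 8
add 6: window [4, 4, 1, 2, 1, 4, 6, 1, 6] (4 distinct), len 9
add 1: window [4, 4, 1, 2, 1, 4, 6, 1, 6, 1] (4 distinct), len 10
Longest length with ≤4 distinct: 10.

10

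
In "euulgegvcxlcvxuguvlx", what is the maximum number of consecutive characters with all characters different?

[e] len 1
[e, u] len 2
[u] len 1
[u, l] len 2
[u, l, g] len 3
[u, l, g, e] len 4
[e, g] len 2
[e, g, v] len 3
[e, g, v, c] len 4
[e, g, v, c, x] len 5
[e, g, v, c, x, l] len 6
[x, l, c] len 3
[x, l, c, v] len 4
[l, c, v, x] len 4
[l, c, v, x, u] len 5
[l, c, v, x, u, g] len 6
[g, u] len 2
[g, u, v] len 3
[g, u, v, l] len 4
[g, u, v, l, x] len 5
Longest all-distinct length: 6.

6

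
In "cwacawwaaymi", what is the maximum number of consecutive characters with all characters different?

[c] len 1
[c, w] len 2
[c, w, a] len 3
[w, a, c] len 3
[c, a] len 2
[c, a, w] len 3
[w] len 1
[w, a] len 2
[a] len 1
[a, y] len 2
[a, y, m] len 3
[a, y, m, i] len 4
Longest all-distinct length: 4.

4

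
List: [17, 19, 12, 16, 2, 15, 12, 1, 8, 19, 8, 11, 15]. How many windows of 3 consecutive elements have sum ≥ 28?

(17, 19, 12) → sum 48  ≥ 28 ✓
(19, 12, 16) → sum 47  ≥ 28 ✓
(12, 16, 2) → sum 30  ≥ 28 ✓
(16, 2, 15) → sum 33  ≥ 28 ✓
(2, 15, 12) → sum 29  ≥ 28 ✓
(15, 12, 1) → sum 28  ≥ 28 ✓
(12, 1, 8) → sum 21
(1, 8, 19) → sum 28  ≥ 28 ✓
(8, 19, 8) → sum 35  ≥ 28 ✓
(19, 8, 11) → sum 38  ≥ 28 ✓
(8, 11, 15) → sum 34  ≥ 28 ✓
10 windows satisfy the condition.

10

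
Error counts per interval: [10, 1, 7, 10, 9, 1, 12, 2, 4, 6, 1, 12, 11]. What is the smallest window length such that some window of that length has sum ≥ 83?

add 10: running sum 10 < 83
add 1: running sum 11 < 83
add 7: running sum 18 < 83
add 10: running sum 28 < 83
add 9: running sum 37 < 83
add 1: running sum 38 < 83
add 12: running sum 50 < 83
add 2: running sum 52 < 83
add 4: running sum 56 < 83
add 6: running sum 62 < 83
add 1: running sum 63 < 83
add 12: running sum 75 < 83
end 12: [10, 1, 7, 10, 9, 1, 12, 2, 4, 6, 1, 12, 11] sum 86, len 13
Shortest qualifying length: 13.

13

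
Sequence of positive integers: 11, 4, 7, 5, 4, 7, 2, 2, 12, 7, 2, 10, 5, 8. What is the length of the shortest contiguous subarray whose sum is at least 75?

Extend right; whenever the sum reaches 75, record the length and shrink from the left:
add 11: running sum 11 < 75
add 4: running sum 15 < 75
add 7: running sum 22 < 75
add 5: running sum 27 < 75
add 4: running sum 31 < 75
add 7: running sum 38 < 75
add 2: running sum 40 < 75
add 2: running sum 42 < 75
add 12: running sum 54 < 75
add 7: running sum 61 < 75
add 2: running sum 63 < 75
add 10: running sum 73 < 75
add 5: shortest ending here [11, 4, 7, 5, 4, 7, 2, 2, 12, 7, 2, 10, 5] sum 78, len 13
add 8: shortest ending here [4, 7, 5, 4, 7, 2, 2, 12, 7, 2, 10, 5, 8] sum 75, len 13
Shortest qualifying length: 13.

13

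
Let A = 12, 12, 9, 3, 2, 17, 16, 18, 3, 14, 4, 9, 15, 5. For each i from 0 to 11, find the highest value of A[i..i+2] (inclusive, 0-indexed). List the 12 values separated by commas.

Sliding a size-3 window across the 14 values:
(12, 12, 9) → max 12
(12, 9, 3) → max 12
(9, 3, 2) → max 9
(3, 2, 17) → max 17
(2, 17, 16) → max 17
(17, 16, 18) → max 18
(16, 18, 3) → max 18
(18, 3, 14) → max 18
(3, 14, 4) → max 14
(14, 4, 9) → max 14
(4, 9, 15) → max 15
(9, 15, 5) → max 15

12, 12, 9, 17, 17, 18, 18, 18, 14, 14, 15, 15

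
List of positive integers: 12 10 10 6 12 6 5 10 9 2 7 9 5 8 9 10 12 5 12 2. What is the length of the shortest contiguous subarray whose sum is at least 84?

Extend right; whenever the sum reaches 84, record the length and shrink from the left:
add 12: running sum 12 < 84
add 10: running sum 22 < 84
add 10: running sum 32 < 84
add 6: running sum 38 < 84
add 12: running sum 50 < 84
add 6: running sum 56 < 84
add 5: running sum 61 < 84
add 10: running sum 71 < 84
add 9: running sum 80 < 84
add 2: running sum 82 < 84
end 10: [12, 10, 10, 6, 12, 6, 5, 10, 9, 2, 7] sum 89, len 11
end 11: [10, 10, 6, 12, 6, 5, 10, 9, 2, 7, 9] sum 86, len 11
end 12: [10, 10, 6, 12, 6, 5, 10, 9, 2, 7, 9, 5] sum 91, len 12
end 13: [10, 6, 12, 6, 5, 10, 9, 2, 7, 9, 5, 8] sum 89, len 12
end 14: [6, 12, 6, 5, 10, 9, 2, 7, 9, 5, 8, 9] sum 88, len 12
end 15: [12, 6, 5, 10, 9, 2, 7, 9, 5, 8, 9, 10] sum 92, len 12
end 16: [5, 10, 9, 2, 7, 9, 5, 8, 9, 10, 12] sum 86, len 11
end 17: [10, 9, 2, 7, 9, 5, 8, 9, 10, 12, 5] sum 86, len 11
end 18: [9, 2, 7, 9, 5, 8, 9, 10, 12, 5, 12] sum 88, len 11
end 19: [9, 2, 7, 9, 5, 8, 9, 10, 12, 5, 12, 2] sum 90, len 12
Shortest qualifying length: 11.

11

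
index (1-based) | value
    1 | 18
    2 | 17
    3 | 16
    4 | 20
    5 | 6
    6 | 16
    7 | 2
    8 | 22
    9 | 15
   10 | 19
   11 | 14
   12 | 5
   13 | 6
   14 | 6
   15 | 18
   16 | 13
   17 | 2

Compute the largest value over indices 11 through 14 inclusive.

Elements at indices 11..14: 14, 5, 6, 6
max(14, 5, 6, 6) = 14

14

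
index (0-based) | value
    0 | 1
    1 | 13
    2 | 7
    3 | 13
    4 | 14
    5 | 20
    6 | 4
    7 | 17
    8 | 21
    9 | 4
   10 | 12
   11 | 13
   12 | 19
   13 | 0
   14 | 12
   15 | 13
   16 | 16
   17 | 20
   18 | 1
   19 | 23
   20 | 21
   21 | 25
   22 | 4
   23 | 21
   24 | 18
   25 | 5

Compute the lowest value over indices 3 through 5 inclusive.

13

Elements at indices 3..5: 13, 14, 20
min(13, 14, 20) = 13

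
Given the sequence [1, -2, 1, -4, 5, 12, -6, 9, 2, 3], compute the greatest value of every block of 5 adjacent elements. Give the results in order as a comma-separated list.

5, 12, 12, 12, 12, 12

1 -2 1 -4 5 → max 5
-2 1 -4 5 12 → max 12
1 -4 5 12 -6 → max 12
-4 5 12 -6 9 → max 12
5 12 -6 9 2 → max 12
12 -6 9 2 3 → max 12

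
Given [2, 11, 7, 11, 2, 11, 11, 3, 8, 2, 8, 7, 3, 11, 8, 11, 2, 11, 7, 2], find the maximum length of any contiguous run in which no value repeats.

5

[2] len 1
[2, 11] len 2
[2, 11, 7] len 3
[7, 11] len 2
[7, 11, 2] len 3
[2, 11] len 2
[11] len 1
[11, 3] len 2
[11, 3, 8] len 3
[11, 3, 8, 2] len 4
[2, 8] len 2
[2, 8, 7] len 3
[2, 8, 7, 3] len 4
[2, 8, 7, 3, 11] len 5
[7, 3, 11, 8] len 4
[8, 11] len 2
[8, 11, 2] len 3
[2, 11] len 2
[2, 11, 7] len 3
[11, 7, 2] len 3
Longest all-distinct length: 5.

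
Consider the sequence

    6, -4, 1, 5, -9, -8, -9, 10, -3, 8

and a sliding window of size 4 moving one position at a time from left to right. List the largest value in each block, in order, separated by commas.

6, 5, 5, 5, 10, 10, 10

Sliding a size-4 window across the 10 values:
(6, -4, 1, 5) → max 6
(-4, 1, 5, -9) → max 5
(1, 5, -9, -8) → max 5
(5, -9, -8, -9) → max 5
(-9, -8, -9, 10) → max 10
(-8, -9, 10, -3) → max 10
(-9, 10, -3, 8) → max 10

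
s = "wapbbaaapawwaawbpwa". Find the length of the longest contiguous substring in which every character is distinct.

add w: [w] len 1
add a: [w, a] len 2
add p: [w, a, p] len 3
add b: [w, a, p, b] len 4
add b (repeat b, move left end past it): [b] len 1
add a: [b, a] len 2
add a (repeat a, move left end past it): [a] len 1
add a (repeat a, move left end past it): [a] len 1
add p: [a, p] len 2
add a (repeat a, move left end past it): [p, a] len 2
add w: [p, a, w] len 3
add w (repeat w, move left end past it): [w] len 1
add a: [w, a] len 2
add a (repeat a, move left end past it): [a] len 1
add w: [a, w] len 2
add b: [a, w, b] len 3
add p: [a, w, b, p] len 4
add w (repeat w, move left end past it): [b, p, w] len 3
add a: [b, p, w, a] len 4
Longest all-distinct length: 4.

4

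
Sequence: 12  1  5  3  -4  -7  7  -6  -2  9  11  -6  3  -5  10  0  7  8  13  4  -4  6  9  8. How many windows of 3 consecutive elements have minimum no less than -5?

14

12 1 5 → min 1  ≥ -5 ✓
1 5 3 → min 1  ≥ -5 ✓
5 3 -4 → min -4  ≥ -5 ✓
3 -4 -7 → min -7
-4 -7 7 → min -7
-7 7 -6 → min -7
7 -6 -2 → min -6
-6 -2 9 → min -6
-2 9 11 → min -2  ≥ -5 ✓
9 11 -6 → min -6
11 -6 3 → min -6
-6 3 -5 → min -6
3 -5 10 → min -5  ≥ -5 ✓
-5 10 0 → min -5  ≥ -5 ✓
10 0 7 → min 0  ≥ -5 ✓
0 7 8 → min 0  ≥ -5 ✓
7 8 13 → min 7  ≥ -5 ✓
8 13 4 → min 4  ≥ -5 ✓
13 4 -4 → min -4  ≥ -5 ✓
4 -4 6 → min -4  ≥ -5 ✓
-4 6 9 → min -4  ≥ -5 ✓
6 9 8 → min 6  ≥ -5 ✓
14 windows satisfy the condition.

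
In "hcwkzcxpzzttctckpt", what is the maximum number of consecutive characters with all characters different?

6

[h] len 1
[h, c] len 2
[h, c, w] len 3
[h, c, w, k] len 4
[h, c, w, k, z] len 5
[w, k, z, c] len 4
[w, k, z, c, x] len 5
[w, k, z, c, x, p] len 6
[c, x, p, z] len 4
[z] len 1
[z, t] len 2
[t] len 1
[t, c] len 2
[c, t] len 2
[t, c] len 2
[t, c, k] len 3
[t, c, k, p] len 4
[c, k, p, t] len 4
Longest all-distinct length: 6.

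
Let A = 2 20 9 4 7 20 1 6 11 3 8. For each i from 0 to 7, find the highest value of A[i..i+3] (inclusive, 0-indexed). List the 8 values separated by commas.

Sliding a size-4 window across the 11 values:
2 20 9 4 → max 20
20 9 4 7 → max 20
9 4 7 20 → max 20
4 7 20 1 → max 20
7 20 1 6 → max 20
20 1 6 11 → max 20
1 6 11 3 → max 11
6 11 3 8 → max 11

20, 20, 20, 20, 20, 20, 11, 11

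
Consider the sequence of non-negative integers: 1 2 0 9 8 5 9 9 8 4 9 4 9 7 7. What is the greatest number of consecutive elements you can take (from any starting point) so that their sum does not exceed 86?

add 1: [1] sum 1, len 1
add 2: [1, 2] sum 3, len 2
add 0: [1, 2, 0] sum 3, len 3
add 9: [1, 2, 0, 9] sum 12, len 4
add 8: [1, 2, 0, 9, 8] sum 20, len 5
add 5: [1, 2, 0, 9, 8, 5] sum 25, len 6
add 9: [1, 2, 0, 9, 8, 5, 9] sum 34, len 7
add 9: [1, 2, 0, 9, 8, 5, 9, 9] sum 43, len 8
add 8: [1, 2, 0, 9, 8, 5, 9, 9, 8] sum 51, len 9
add 4: [1, 2, 0, 9, 8, 5, 9, 9, 8, 4] sum 55, len 10
add 9: [1, 2, 0, 9, 8, 5, 9, 9, 8, 4, 9] sum 64, len 11
add 4: [1, 2, 0, 9, 8, 5, 9, 9, 8, 4, 9, 4] sum 68, len 12
add 9: [1, 2, 0, 9, 8, 5, 9, 9, 8, 4, 9, 4, 9] sum 77, len 13
add 7: [1, 2, 0, 9, 8, 5, 9, 9, 8, 4, 9, 4, 9, 7] sum 84, len 14
add 7: [8, 5, 9, 9, 8, 4, 9, 4, 9, 7, 7] sum 79, len 11
Longest length seen: 14.

14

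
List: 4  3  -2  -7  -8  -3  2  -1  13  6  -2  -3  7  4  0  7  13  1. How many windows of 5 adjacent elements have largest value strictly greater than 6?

10

4 3 -2 -7 -8 → max 4
3 -2 -7 -8 -3 → max 3
-2 -7 -8 -3 2 → max 2
-7 -8 -3 2 -1 → max 2
-8 -3 2 -1 13 → max 13  > 6 ✓
-3 2 -1 13 6 → max 13  > 6 ✓
2 -1 13 6 -2 → max 13  > 6 ✓
-1 13 6 -2 -3 → max 13  > 6 ✓
13 6 -2 -3 7 → max 13  > 6 ✓
6 -2 -3 7 4 → max 7  > 6 ✓
-2 -3 7 4 0 → max 7  > 6 ✓
-3 7 4 0 7 → max 7  > 6 ✓
7 4 0 7 13 → max 13  > 6 ✓
4 0 7 13 1 → max 13  > 6 ✓
10 windows satisfy the condition.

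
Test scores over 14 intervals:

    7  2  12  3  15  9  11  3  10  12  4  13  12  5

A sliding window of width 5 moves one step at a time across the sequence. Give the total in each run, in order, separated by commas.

(7, 2, 12, 3, 15) → sum 39
(2, 12, 3, 15, 9) → sum 41
(12, 3, 15, 9, 11) → sum 50
(3, 15, 9, 11, 3) → sum 41
(15, 9, 11, 3, 10) → sum 48
(9, 11, 3, 10, 12) → sum 45
(11, 3, 10, 12, 4) → sum 40
(3, 10, 12, 4, 13) → sum 42
(10, 12, 4, 13, 12) → sum 51
(12, 4, 13, 12, 5) → sum 46

39, 41, 50, 41, 48, 45, 40, 42, 51, 46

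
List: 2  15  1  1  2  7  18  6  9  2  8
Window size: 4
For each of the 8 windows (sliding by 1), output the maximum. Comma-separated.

15, 15, 7, 18, 18, 18, 18, 9

[2, 15, 1, 1] → max 15
[15, 1, 1, 2] → max 15
[1, 1, 2, 7] → max 7
[1, 2, 7, 18] → max 18
[2, 7, 18, 6] → max 18
[7, 18, 6, 9] → max 18
[18, 6, 9, 2] → max 18
[6, 9, 2, 8] → max 9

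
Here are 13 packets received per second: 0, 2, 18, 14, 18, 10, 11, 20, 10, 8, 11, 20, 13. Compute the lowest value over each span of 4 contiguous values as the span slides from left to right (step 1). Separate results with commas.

[0, 2, 18, 14] → min 0
[2, 18, 14, 18] → min 2
[18, 14, 18, 10] → min 10
[14, 18, 10, 11] → min 10
[18, 10, 11, 20] → min 10
[10, 11, 20, 10] → min 10
[11, 20, 10, 8] → min 8
[20, 10, 8, 11] → min 8
[10, 8, 11, 20] → min 8
[8, 11, 20, 13] → min 8

0, 2, 10, 10, 10, 10, 8, 8, 8, 8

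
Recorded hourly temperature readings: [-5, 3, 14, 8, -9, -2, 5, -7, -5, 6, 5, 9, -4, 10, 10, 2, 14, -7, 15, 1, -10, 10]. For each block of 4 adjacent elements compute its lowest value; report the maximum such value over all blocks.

2

(-5, 3, 14, 8) → min -5
(3, 14, 8, -9) → min -9
(14, 8, -9, -2) → min -9
(8, -9, -2, 5) → min -9
(-9, -2, 5, -7) → min -9
(-2, 5, -7, -5) → min -7
(5, -7, -5, 6) → min -7
(-7, -5, 6, 5) → min -7
(-5, 6, 5, 9) → min -5
(6, 5, 9, -4) → min -4
(5, 9, -4, 10) → min -4
(9, -4, 10, 10) → min -4
(-4, 10, 10, 2) → min -4
(10, 10, 2, 14) → min 2
(10, 2, 14, -7) → min -7
(2, 14, -7, 15) → min -7
(14, -7, 15, 1) → min -7
(-7, 15, 1, -10) → min -10
(15, 1, -10, 10) → min -10
Maximum of these is 2.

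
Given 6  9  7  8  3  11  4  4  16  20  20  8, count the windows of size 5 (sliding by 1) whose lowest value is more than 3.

3

(6, 9, 7, 8, 3) → min 3
(9, 7, 8, 3, 11) → min 3
(7, 8, 3, 11, 4) → min 3
(8, 3, 11, 4, 4) → min 3
(3, 11, 4, 4, 16) → min 3
(11, 4, 4, 16, 20) → min 4  > 3 ✓
(4, 4, 16, 20, 20) → min 4  > 3 ✓
(4, 16, 20, 20, 8) → min 4  > 3 ✓
3 windows satisfy the condition.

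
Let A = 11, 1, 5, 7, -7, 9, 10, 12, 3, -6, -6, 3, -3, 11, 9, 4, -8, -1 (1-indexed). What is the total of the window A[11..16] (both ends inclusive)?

Elements at indices 11..16: -6, 3, -3, 11, 9, 4
sum(-6, 3, -3, 11, 9, 4) = 18

18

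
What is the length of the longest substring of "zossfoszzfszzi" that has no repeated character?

4

add z: [z] len 1
add o: [z, o] len 2
add s: [z, o, s] len 3
add s (repeat s, move left end past it): [s] len 1
add f: [s, f] len 2
add o: [s, f, o] len 3
add s (repeat s, move left end past it): [f, o, s] len 3
add z: [f, o, s, z] len 4
add z (repeat z, move left end past it): [z] len 1
add f: [z, f] len 2
add s: [z, f, s] len 3
add z (repeat z, move left end past it): [f, s, z] len 3
add z (repeat z, move left end past it): [z] len 1
add i: [z, i] len 2
Longest all-distinct length: 4.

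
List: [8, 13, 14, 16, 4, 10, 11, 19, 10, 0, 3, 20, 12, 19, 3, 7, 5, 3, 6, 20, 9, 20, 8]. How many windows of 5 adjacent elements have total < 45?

5

[8, 13, 14, 16, 4] → sum 55
[13, 14, 16, 4, 10] → sum 57
[14, 16, 4, 10, 11] → sum 55
[16, 4, 10, 11, 19] → sum 60
[4, 10, 11, 19, 10] → sum 54
[10, 11, 19, 10, 0] → sum 50
[11, 19, 10, 0, 3] → sum 43  < 45 ✓
[19, 10, 0, 3, 20] → sum 52
[10, 0, 3, 20, 12] → sum 45
[0, 3, 20, 12, 19] → sum 54
[3, 20, 12, 19, 3] → sum 57
[20, 12, 19, 3, 7] → sum 61
[12, 19, 3, 7, 5] → sum 46
[19, 3, 7, 5, 3] → sum 37  < 45 ✓
[3, 7, 5, 3, 6] → sum 24  < 45 ✓
[7, 5, 3, 6, 20] → sum 41  < 45 ✓
[5, 3, 6, 20, 9] → sum 43  < 45 ✓
[3, 6, 20, 9, 20] → sum 58
[6, 20, 9, 20, 8] → sum 63
5 windows satisfy the condition.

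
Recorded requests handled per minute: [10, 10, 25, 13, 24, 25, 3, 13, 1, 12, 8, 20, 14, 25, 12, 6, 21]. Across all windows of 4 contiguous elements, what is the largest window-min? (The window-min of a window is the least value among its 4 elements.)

10 10 25 13 → min 10
10 25 13 24 → min 10
25 13 24 25 → min 13
13 24 25 3 → min 3
24 25 3 13 → min 3
25 3 13 1 → min 1
3 13 1 12 → min 1
13 1 12 8 → min 1
1 12 8 20 → min 1
12 8 20 14 → min 8
8 20 14 25 → min 8
20 14 25 12 → min 12
14 25 12 6 → min 6
25 12 6 21 → min 6
Largest of these is 13.

13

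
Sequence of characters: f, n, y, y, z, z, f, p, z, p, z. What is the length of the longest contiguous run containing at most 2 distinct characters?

[f] 1 distinct, len 1
[f, n] 2 distinct, len 2
[n, y] 2 distinct, len 2
[n, y, y] 2 distinct, len 3
[y, y, z] 2 distinct, len 3
[y, y, z, z] 2 distinct, len 4
[z, z, f] 2 distinct, len 3
[f, p] 2 distinct, len 2
[p, z] 2 distinct, len 2
[p, z, p] 2 distinct, len 3
[p, z, p, z] 2 distinct, len 4
Longest length with ≤2 distinct: 4.

4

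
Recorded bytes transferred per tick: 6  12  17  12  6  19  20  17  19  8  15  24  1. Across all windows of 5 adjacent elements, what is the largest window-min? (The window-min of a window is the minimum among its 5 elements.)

8

[6, 12, 17, 12, 6] → min 6
[12, 17, 12, 6, 19] → min 6
[17, 12, 6, 19, 20] → min 6
[12, 6, 19, 20, 17] → min 6
[6, 19, 20, 17, 19] → min 6
[19, 20, 17, 19, 8] → min 8
[20, 17, 19, 8, 15] → min 8
[17, 19, 8, 15, 24] → min 8
[19, 8, 15, 24, 1] → min 1
Largest of these is 8.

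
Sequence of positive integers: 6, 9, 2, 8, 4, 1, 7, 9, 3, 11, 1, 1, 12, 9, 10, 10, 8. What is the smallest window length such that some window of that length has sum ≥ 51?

add 6: running sum 6 < 51
add 9: running sum 15 < 51
add 2: running sum 17 < 51
add 8: running sum 25 < 51
add 4: running sum 29 < 51
add 1: running sum 30 < 51
add 7: running sum 37 < 51
add 9: running sum 46 < 51
add 3: running sum 49 < 51
end 9: [9, 2, 8, 4, 1, 7, 9, 3, 11] sum 54, len 9
end 10: [9, 2, 8, 4, 1, 7, 9, 3, 11, 1] sum 55, len 10
end 11: [9, 2, 8, 4, 1, 7, 9, 3, 11, 1, 1] sum 56, len 11
end 12: [8, 4, 1, 7, 9, 3, 11, 1, 1, 12] sum 57, len 10
end 13: [7, 9, 3, 11, 1, 1, 12, 9] sum 53, len 8
end 14: [9, 3, 11, 1, 1, 12, 9, 10] sum 56, len 8
end 15: [11, 1, 1, 12, 9, 10, 10] sum 54, len 7
end 16: [1, 1, 12, 9, 10, 10, 8] sum 51, len 7
Shortest qualifying length: 7.

7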